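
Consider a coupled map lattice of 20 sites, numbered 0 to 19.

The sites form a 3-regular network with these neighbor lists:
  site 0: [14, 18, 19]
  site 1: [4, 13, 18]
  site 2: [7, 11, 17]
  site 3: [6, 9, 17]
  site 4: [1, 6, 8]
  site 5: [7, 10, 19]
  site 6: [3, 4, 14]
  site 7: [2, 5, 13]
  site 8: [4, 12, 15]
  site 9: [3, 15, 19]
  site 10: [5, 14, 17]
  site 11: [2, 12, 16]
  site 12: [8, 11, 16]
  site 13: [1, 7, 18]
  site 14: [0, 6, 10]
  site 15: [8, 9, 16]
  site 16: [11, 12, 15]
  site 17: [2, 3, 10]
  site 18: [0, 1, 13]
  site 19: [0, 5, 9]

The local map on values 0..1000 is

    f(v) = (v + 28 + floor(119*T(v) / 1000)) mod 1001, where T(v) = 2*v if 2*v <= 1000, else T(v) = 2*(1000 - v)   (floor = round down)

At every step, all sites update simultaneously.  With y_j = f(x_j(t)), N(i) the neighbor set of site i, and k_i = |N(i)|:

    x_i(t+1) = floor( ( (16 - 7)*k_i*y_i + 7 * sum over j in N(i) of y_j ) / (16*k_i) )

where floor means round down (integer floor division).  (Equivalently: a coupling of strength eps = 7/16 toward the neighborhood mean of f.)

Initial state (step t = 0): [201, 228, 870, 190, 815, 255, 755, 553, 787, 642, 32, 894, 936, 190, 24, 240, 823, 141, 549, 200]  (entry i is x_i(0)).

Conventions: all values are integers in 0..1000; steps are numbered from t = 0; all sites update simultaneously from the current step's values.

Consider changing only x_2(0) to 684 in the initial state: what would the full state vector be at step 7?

Simulating step by step:
t=0: [201, 228, 684, 190, 815, 255, 755, 553, 787, 642, 32, 894, 936, 190, 24, 240, 823, 141, 549, 200]
t=1: [303, 441, 710, 410, 792, 343, 649, 589, 806, 550, 125, 920, 945, 393, 204, 549, 830, 276, 508, 355]
t=2: [430, 619, 752, 565, 811, 453, 673, 660, 865, 631, 262, 936, 954, 572, 353, 743, 889, 429, 584, 487]
t=3: [578, 749, 808, 695, 852, 585, 735, 742, 915, 734, 433, 955, 973, 717, 508, 849, 939, 589, 691, 630]
t=4: [716, 837, 865, 792, 897, 712, 809, 818, 809, 821, 620, 830, 431, 815, 672, 916, 830, 728, 788, 746]
t=5: [817, 901, 900, 866, 922, 813, 874, 882, 856, 889, 766, 852, 706, 886, 792, 931, 858, 830, 866, 835]
t=6: [892, 948, 936, 924, 952, 889, 926, 932, 916, 939, 864, 904, 853, 939, 877, 953, 909, 902, 925, 903]
t=7: [948, 984, 971, 969, 983, 946, 968, 972, 964, 977, 932, 952, 933, 979, 939, 981, 956, 955, 970, 955]

Answer: [948, 984, 971, 969, 983, 946, 968, 972, 964, 977, 932, 952, 933, 979, 939, 981, 956, 955, 970, 955]
Key observation: This trace re-runs the system from the modified initial state.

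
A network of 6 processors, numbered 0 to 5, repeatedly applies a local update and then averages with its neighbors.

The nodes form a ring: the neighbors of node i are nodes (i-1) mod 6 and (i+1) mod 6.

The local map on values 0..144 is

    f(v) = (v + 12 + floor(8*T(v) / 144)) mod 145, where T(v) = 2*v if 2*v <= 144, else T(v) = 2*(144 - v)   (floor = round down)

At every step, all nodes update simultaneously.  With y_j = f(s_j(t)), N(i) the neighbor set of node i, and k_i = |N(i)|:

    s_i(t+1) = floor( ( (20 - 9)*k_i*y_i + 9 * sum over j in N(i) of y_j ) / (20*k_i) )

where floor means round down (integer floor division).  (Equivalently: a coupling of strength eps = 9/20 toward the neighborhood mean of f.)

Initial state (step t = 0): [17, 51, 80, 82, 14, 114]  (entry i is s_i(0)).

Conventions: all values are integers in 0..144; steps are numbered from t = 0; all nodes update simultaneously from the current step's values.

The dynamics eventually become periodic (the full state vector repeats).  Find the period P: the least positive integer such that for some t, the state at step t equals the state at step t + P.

Simulating step by step:
t=0: [17, 51, 80, 82, 14, 114]
t=1: [60, 66, 92, 83, 66, 83]
t=2: [84, 88, 101, 99, 92, 92]
t=3: [104, 107, 114, 114, 110, 107]
t=4: [121, 123, 127, 128, 125, 122]
t=5: [135, 137, 139, 140, 138, 136]
t=6: [3, 4, 5, 6, 5, 3]
t=7: [15, 16, 17, 17, 16, 15]
t=8: [28, 29, 29, 29, 29, 28]
t=9: [43, 43, 44, 44, 43, 43]
t=10: [59, 59, 59, 59, 59, 59]
t=11: [77, 77, 77, 77, 77, 77]
t=12: [96, 96, 96, 96, 96, 96]
t=13: [113, 113, 113, 113, 113, 113]
t=14: [128, 128, 128, 128, 128, 128]
t=15: [141, 141, 141, 141, 141, 141]
t=16: [8, 8, 8, 8, 8, 8]
t=17: [20, 20, 20, 20, 20, 20]
t=18: [34, 34, 34, 34, 34, 34]
t=19: [49, 49, 49, 49, 49, 49]
t=20: [66, 66, 66, 66, 66, 66]
t=21: [85, 85, 85, 85, 85, 85]
t=22: [103, 103, 103, 103, 103, 103]
t=23: [119, 119, 119, 119, 119, 119]
t=24: [133, 133, 133, 133, 133, 133]
t=25: [1, 1, 1, 1, 1, 1]
t=26: [13, 13, 13, 13, 13, 13]
t=27: [26, 26, 26, 26, 26, 26]
t=28: [40, 40, 40, 40, 40, 40]
t=29: [56, 56, 56, 56, 56, 56]
t=30: [74, 74, 74, 74, 74, 74]
t=31: [93, 93, 93, 93, 93, 93]
t=32: [110, 110, 110, 110, 110, 110]
t=33: [125, 125, 125, 125, 125, 125]
t=34: [139, 139, 139, 139, 139, 139]
t=35: [6, 6, 6, 6, 6, 6]
t=36: [18, 18, 18, 18, 18, 18]
t=37: [32, 32, 32, 32, 32, 32]
t=38: [47, 47, 47, 47, 47, 47]
t=39: [64, 64, 64, 64, 64, 64]
t=40: [83, 83, 83, 83, 83, 83]
t=41: [101, 101, 101, 101, 101, 101]
t=42: [117, 117, 117, 117, 117, 117]
t=43: [132, 132, 132, 132, 132, 132]
t=44: [0, 0, 0, 0, 0, 0]
t=45: [12, 12, 12, 12, 12, 12]
t=46: [25, 25, 25, 25, 25, 25]
t=47: [39, 39, 39, 39, 39, 39]
t=48: [55, 55, 55, 55, 55, 55]
t=49: [73, 73, 73, 73, 73, 73]
t=50: [92, 92, 92, 92, 92, 92]
t=51: [109, 109, 109, 109, 109, 109]
t=52: [124, 124, 124, 124, 124, 124]
t=53: [138, 138, 138, 138, 138, 138]
t=54: [5, 5, 5, 5, 5, 5]
t=55: [17, 17, 17, 17, 17, 17]
t=56: [30, 30, 30, 30, 30, 30]
t=57: [45, 45, 45, 45, 45, 45]
t=58: [62, 62, 62, 62, 62, 62]
t=59: [80, 80, 80, 80, 80, 80]
t=60: [99, 99, 99, 99, 99, 99]
t=61: [116, 116, 116, 116, 116, 116]
t=62: [131, 131, 131, 131, 131, 131]
t=63: [144, 144, 144, 144, 144, 144]
t=64: [11, 11, 11, 11, 11, 11]
t=65: [24, 24, 24, 24, 24, 24]
t=66: [38, 38, 38, 38, 38, 38]
t=67: [54, 54, 54, 54, 54, 54]
t=68: [72, 72, 72, 72, 72, 72]
t=69: [92, 92, 92, 92, 92, 92]

Answer: 19
Key observation: The state at step 50, [92, 92, 92, 92, 92, 92], reappears at step 69 — and no state repeats earlier — so the cycle the system enters has period 19.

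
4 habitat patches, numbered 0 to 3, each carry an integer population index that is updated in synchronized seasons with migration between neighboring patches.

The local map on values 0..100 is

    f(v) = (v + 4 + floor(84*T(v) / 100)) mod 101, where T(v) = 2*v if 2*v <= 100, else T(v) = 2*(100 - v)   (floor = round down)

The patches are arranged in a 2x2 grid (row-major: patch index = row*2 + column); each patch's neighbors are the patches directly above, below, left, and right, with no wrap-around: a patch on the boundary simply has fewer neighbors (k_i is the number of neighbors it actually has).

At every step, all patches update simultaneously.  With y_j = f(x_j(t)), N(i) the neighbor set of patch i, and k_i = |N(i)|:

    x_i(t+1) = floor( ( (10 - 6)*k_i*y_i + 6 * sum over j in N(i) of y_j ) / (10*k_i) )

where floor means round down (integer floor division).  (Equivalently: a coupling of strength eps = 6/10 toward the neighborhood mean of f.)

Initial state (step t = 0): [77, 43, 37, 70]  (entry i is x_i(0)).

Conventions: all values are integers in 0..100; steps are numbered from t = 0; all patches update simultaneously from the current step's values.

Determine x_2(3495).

Answer: x_2(3495) = 36
Key observation: The state at step 14, [12, 12, 12, 12], reappears at step 18: the system is in a cycle of period 4 from step 14 on.  Therefore the state at step 3495 equals the state at step 14 + ((3495 - 14) mod 4) = 15, which is [36, 36, 36, 36].

Derivation:
t=0: [77, 43, 37, 70]
t=1: [13, 19, 13, 15]
t=2: [42, 46, 39, 45]
t=3: [15, 21, 14, 19]
t=4: [47, 53, 45, 51]
t=5: [28, 32, 28, 31]
t=6: [82, 85, 81, 85]
t=7: [14, 13, 14, 13]
t=8: [40, 38, 40, 38]
t=9: [8, 5, 8, 5]
t=10: [22, 19, 22, 19]
t=11: [59, 56, 59, 56]
t=12: [30, 31, 30, 31]
t=13: [84, 86, 84, 86]
t=14: [12, 12, 12, 12]
t=15: [36, 36, 36, 36]
t=16: [100, 100, 100, 100]
t=17: [3, 3, 3, 3]
t=18: [12, 12, 12, 12]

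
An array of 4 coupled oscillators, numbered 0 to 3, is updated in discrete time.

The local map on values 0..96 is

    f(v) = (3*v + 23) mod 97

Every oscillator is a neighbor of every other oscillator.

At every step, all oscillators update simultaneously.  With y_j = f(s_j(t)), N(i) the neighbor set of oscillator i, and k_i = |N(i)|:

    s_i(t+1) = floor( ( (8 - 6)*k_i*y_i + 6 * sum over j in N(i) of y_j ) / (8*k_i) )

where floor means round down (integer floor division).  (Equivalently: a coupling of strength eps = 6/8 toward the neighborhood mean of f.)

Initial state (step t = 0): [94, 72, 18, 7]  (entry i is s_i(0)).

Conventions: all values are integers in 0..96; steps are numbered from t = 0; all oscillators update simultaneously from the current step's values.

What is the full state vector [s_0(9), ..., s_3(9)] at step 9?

Simulating step by step:
t=0: [94, 72, 18, 7]
t=1: [45, 45, 45, 45]
t=2: [61, 61, 61, 61]
t=3: [12, 12, 12, 12]
t=4: [59, 59, 59, 59]
t=5: [6, 6, 6, 6]
t=6: [41, 41, 41, 41]
t=7: [49, 49, 49, 49]
t=8: [73, 73, 73, 73]
t=9: [48, 48, 48, 48]

Answer: [48, 48, 48, 48]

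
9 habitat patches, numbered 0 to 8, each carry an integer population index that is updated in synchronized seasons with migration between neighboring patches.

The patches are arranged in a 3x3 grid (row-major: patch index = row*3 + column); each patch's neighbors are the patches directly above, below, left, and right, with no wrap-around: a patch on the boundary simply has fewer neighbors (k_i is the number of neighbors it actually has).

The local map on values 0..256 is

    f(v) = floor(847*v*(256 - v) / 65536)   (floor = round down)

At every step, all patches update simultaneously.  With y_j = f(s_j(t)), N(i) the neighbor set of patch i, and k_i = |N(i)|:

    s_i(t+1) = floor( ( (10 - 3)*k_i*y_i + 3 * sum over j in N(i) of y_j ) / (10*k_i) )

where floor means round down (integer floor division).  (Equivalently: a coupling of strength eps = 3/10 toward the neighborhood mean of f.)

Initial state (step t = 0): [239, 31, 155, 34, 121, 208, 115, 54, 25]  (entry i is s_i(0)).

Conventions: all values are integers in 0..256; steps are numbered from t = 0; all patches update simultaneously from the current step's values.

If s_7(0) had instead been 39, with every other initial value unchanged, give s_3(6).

Simulating step by step:
t=0: [239, 31, 155, 34, 121, 208, 115, 39, 25]
t=1: [64, 109, 174, 115, 179, 139, 177, 125, 87]
t=2: [173, 196, 191, 197, 187, 202, 189, 202, 196]
t=3: [174, 156, 155, 156, 159, 145, 157, 146, 147]
t=4: [189, 199, 202, 199, 200, 206, 201, 205, 207]
t=5: [157, 146, 139, 147, 142, 134, 141, 136, 131]
t=6: [202, 206, 209, 206, 208, 210, 208, 209, 210]

Answer: s_3(6) = 206
Key observation: This trace re-runs the system from the modified initial state.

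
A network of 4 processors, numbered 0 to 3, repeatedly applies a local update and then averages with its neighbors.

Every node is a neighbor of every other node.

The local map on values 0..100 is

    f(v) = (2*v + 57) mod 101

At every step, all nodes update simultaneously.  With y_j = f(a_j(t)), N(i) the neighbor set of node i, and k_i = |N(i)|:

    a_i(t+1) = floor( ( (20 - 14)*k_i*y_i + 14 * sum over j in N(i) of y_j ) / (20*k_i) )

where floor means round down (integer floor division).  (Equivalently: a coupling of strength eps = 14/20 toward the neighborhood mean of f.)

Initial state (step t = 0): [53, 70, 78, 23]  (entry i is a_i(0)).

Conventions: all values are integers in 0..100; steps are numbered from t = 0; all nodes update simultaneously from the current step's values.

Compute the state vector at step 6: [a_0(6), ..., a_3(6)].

Simulating step by step:
t=0: [53, 70, 78, 23]
t=1: [44, 46, 40, 40]
t=2: [41, 41, 40, 40]
t=3: [37, 37, 36, 36]
t=4: [29, 29, 28, 28]
t=5: [13, 13, 12, 12]
t=6: [82, 82, 81, 81]

Answer: [82, 82, 81, 81]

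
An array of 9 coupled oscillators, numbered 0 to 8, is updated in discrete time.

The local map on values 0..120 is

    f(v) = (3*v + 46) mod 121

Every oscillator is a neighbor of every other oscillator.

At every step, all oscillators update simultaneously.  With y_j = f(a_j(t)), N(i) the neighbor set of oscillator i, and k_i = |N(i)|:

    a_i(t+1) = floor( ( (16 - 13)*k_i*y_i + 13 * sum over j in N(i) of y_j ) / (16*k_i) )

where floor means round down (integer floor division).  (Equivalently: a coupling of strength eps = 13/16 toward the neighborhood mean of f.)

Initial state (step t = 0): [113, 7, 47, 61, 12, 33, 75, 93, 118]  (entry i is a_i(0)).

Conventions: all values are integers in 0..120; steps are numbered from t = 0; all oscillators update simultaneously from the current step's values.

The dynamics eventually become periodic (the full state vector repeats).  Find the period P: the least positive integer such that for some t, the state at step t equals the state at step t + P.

Simulating step by step:
t=0: [113, 7, 47, 61, 12, 33, 75, 93, 118]
t=1: [54, 58, 58, 61, 59, 54, 55, 59, 55]
t=2: [95, 96, 96, 97, 96, 95, 95, 96, 95]
t=3: [90, 91, 91, 91, 91, 90, 90, 91, 90]
t=4: [75, 75, 75, 75, 75, 75, 75, 75, 75]
t=5: [29, 29, 29, 29, 29, 29, 29, 29, 29]
t=6: [12, 12, 12, 12, 12, 12, 12, 12, 12]
t=7: [82, 82, 82, 82, 82, 82, 82, 82, 82]
t=8: [50, 50, 50, 50, 50, 50, 50, 50, 50]
t=9: [75, 75, 75, 75, 75, 75, 75, 75, 75]

Answer: 5
Key observation: The state at step 4, [75, 75, 75, 75, 75, 75, 75, 75, 75], reappears at step 9 — and no state repeats earlier — so the cycle the system enters has period 5.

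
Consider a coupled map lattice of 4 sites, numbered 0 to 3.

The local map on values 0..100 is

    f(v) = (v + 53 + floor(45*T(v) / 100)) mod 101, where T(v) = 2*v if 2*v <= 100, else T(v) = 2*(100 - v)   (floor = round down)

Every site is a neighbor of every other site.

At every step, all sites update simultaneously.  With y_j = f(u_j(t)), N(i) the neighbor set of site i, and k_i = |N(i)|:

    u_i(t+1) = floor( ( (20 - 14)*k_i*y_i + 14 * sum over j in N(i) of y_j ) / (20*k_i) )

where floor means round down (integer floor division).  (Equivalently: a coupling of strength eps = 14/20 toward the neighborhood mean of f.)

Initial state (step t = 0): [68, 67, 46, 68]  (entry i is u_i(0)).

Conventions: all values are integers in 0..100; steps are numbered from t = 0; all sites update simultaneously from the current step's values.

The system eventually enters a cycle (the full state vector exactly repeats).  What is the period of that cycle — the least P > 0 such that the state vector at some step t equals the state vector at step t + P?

Simulating step by step:
t=0: [68, 67, 46, 68]
t=1: [45, 45, 45, 45]
t=2: [37, 37, 37, 37]
t=3: [22, 22, 22, 22]
t=4: [94, 94, 94, 94]
t=5: [51, 51, 51, 51]
t=6: [47, 47, 47, 47]
t=7: [41, 41, 41, 41]
t=8: [29, 29, 29, 29]
t=9: [7, 7, 7, 7]
t=10: [66, 66, 66, 66]
t=11: [48, 48, 48, 48]
t=12: [43, 43, 43, 43]
t=13: [33, 33, 33, 33]
t=14: [14, 14, 14, 14]
t=15: [79, 79, 79, 79]
t=16: [49, 49, 49, 49]
t=17: [45, 45, 45, 45]

Answer: 16
Key observation: The state at step 1, [45, 45, 45, 45], reappears at step 17 — and no state repeats earlier — so the cycle the system enters has period 16.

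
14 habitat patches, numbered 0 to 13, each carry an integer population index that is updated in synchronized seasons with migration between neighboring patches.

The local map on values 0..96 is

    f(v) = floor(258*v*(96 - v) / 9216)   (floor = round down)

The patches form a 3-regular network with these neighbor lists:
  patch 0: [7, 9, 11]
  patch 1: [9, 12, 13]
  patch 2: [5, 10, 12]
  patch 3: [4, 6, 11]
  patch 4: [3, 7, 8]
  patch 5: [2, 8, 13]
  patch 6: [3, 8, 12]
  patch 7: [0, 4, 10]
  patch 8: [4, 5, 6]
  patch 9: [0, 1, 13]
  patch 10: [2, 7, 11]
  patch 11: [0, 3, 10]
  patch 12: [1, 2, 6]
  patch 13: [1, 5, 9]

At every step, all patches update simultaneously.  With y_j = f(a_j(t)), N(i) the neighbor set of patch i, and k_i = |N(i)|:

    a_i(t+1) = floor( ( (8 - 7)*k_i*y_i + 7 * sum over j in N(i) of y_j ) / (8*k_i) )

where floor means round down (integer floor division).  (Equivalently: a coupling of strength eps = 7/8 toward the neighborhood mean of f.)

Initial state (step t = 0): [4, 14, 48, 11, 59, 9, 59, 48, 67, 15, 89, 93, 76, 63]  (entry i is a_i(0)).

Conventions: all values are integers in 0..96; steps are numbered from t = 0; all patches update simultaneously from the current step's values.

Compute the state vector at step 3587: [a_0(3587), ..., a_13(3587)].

Simulating step by step:
t=0: [4, 14, 48, 11, 59, 9, 59, 48, 67, 15, 89, 93, 76, 63]
t=1: [31, 43, 31, 40, 49, 53, 43, 33, 48, 33, 41, 16, 51, 32]
t=2: [51, 60, 62, 55, 61, 59, 63, 60, 63, 58, 51, 57, 61, 60]
t=3: [61, 60, 61, 60, 60, 59, 59, 62, 59, 61, 60, 63, 59, 60]
t=4: [58, 60, 60, 59, 60, 60, 60, 59, 60, 59, 58, 59, 60, 60]
t=5: [61, 60, 60, 60, 60, 60, 60, 60, 60, 60, 60, 61, 60, 60]
t=6: [59, 60, 60, 59, 60, 60, 60, 59, 60, 59, 59, 59, 60, 60]
t=7: [61, 60, 60, 60, 60, 60, 60, 60, 60, 60, 60, 61, 60, 60]

Answer: [61, 60, 60, 60, 60, 60, 60, 60, 60, 60, 60, 61, 60, 60]
Key observation: The state at step 5, [61, 60, 60, 60, 60, 60, 60, 60, 60, 60, 60, 61, 60, 60], reappears at step 7: the system is in a cycle of period 2 from step 5 on.  Therefore the state at step 3587 equals the state at step 5 + ((3587 - 5) mod 2) = 5, which is [61, 60, 60, 60, 60, 60, 60, 60, 60, 60, 60, 61, 60, 60].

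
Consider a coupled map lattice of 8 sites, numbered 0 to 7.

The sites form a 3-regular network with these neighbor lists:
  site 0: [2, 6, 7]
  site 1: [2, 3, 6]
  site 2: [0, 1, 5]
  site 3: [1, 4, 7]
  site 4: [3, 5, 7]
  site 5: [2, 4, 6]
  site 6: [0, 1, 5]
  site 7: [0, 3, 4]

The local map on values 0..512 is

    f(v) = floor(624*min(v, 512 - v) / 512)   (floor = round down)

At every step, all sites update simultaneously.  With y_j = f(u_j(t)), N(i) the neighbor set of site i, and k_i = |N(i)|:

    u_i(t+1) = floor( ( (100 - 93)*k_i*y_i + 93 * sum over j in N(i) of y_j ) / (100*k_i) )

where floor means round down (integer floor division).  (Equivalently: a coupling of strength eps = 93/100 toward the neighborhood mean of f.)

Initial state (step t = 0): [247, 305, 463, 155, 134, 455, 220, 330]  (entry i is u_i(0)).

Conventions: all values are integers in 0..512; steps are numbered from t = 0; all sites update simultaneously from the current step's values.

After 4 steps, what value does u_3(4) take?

Answer: u_3(4) = 285

Derivation:
t=0: [247, 305, 463, 155, 134, 455, 220, 330]
t=1: [190, 177, 196, 210, 159, 156, 211, 217]
t=2: [251, 247, 213, 226, 233, 226, 215, 228]
t=3: [268, 267, 291, 286, 276, 268, 291, 286]
t=4: [272, 272, 295, 285, 282, 276, 295, 285]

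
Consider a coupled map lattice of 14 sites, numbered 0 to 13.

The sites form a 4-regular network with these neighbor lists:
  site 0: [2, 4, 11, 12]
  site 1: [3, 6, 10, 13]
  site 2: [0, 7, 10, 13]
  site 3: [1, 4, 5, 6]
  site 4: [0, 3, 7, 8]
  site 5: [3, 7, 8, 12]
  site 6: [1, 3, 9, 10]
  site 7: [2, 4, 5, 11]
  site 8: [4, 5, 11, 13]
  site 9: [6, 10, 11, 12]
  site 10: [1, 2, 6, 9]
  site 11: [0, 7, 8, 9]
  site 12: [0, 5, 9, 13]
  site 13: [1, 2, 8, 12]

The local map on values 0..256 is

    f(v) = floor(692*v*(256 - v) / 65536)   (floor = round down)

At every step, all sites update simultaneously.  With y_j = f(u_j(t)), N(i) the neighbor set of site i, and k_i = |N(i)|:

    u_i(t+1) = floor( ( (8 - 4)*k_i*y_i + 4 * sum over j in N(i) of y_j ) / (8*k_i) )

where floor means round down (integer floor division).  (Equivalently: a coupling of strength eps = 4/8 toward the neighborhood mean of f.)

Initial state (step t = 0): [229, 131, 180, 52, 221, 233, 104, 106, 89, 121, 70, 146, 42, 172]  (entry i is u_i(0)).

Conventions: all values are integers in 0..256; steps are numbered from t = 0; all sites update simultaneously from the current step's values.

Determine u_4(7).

Simulating step by step:
t=0: [229, 131, 180, 52, 221, 233, 104, 106, 89, 121, 70, 146, 42, 172]
t=1: [93, 156, 137, 115, 103, 94, 157, 139, 135, 156, 150, 154, 102, 146]
t=2: [163, 165, 169, 167, 167, 164, 165, 168, 168, 164, 166, 165, 164, 168]
t=3: [158, 157, 156, 156, 156, 157, 157, 156, 156, 158, 157, 157, 158, 156]
t=4: [163, 164, 163, 164, 163, 163, 163, 164, 164, 163, 163, 163, 163, 163]
t=5: [160, 159, 159, 159, 159, 159, 159, 159, 159, 160, 159, 159, 160, 159]
t=6: [162, 162, 162, 162, 162, 162, 162, 162, 162, 162, 162, 162, 162, 162]
t=7: [160, 160, 160, 160, 160, 160, 160, 160, 160, 160, 160, 160, 160, 160]

Answer: u_4(7) = 160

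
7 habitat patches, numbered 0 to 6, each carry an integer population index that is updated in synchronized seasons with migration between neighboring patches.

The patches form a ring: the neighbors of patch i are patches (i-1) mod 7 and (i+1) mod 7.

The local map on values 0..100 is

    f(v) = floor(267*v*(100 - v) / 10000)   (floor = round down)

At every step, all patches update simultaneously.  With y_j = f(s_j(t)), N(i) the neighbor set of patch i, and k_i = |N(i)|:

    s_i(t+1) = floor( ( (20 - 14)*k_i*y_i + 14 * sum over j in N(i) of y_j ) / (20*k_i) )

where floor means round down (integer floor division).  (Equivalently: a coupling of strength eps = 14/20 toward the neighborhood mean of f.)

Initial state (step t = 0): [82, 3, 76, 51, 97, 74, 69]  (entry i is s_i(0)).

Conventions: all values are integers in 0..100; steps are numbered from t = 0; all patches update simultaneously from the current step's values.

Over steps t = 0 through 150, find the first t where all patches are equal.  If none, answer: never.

Answer: 4
Key observation: Synchronization is absorbing here: once all patches are equal they stay equal, and step 4 is the first all-equal step.

Derivation:
t=0: [82, 3, 76, 51, 97, 74, 69]  (not all equal)
t=1: [34, 32, 39, 39, 43, 37, 48]  (not all equal)
t=2: [61, 60, 61, 63, 63, 64, 62]  (not all equal)
t=3: [63, 63, 63, 62, 61, 61, 62]  (not all equal)
t=4: [62, 62, 62, 62, 62, 62, 62]  (all equal)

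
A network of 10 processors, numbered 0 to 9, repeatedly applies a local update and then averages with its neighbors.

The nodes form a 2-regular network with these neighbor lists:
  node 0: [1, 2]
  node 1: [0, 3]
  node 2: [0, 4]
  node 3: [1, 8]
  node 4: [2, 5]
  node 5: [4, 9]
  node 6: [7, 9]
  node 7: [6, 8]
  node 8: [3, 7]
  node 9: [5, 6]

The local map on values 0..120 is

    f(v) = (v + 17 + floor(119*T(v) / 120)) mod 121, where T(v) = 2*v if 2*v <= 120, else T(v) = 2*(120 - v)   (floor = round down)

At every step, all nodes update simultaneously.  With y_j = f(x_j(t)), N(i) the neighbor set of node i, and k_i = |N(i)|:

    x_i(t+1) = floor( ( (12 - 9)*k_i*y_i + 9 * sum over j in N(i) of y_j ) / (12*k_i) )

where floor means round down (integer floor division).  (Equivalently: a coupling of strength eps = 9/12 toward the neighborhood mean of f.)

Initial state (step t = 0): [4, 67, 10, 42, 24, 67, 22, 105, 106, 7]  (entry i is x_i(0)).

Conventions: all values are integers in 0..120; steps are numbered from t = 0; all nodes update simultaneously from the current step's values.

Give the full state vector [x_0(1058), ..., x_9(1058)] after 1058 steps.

Simulating step by step:
t=0: [4, 67, 10, 42, 24, 67, 22, 105, 106, 7]
t=1: [49, 35, 55, 41, 64, 63, 45, 49, 26, 65]
t=2: [33, 22, 57, 39, 67, 70, 49, 57, 46, 55]
t=3: [84, 68, 85, 46, 66, 64, 57, 44, 37, 55]
t=4: [56, 48, 57, 35, 62, 66, 49, 33, 24, 66]
t=5: [55, 33, 67, 47, 68, 70, 79, 77, 65, 58]
t=6: [83, 64, 64, 78, 66, 67, 61, 61, 52, 62]
t=7: [66, 58, 63, 60, 69, 70, 73, 65, 61, 71]
t=8: [70, 71, 68, 72, 67, 65, 65, 68, 72, 63]
t=9: [65, 64, 66, 63, 68, 70, 69, 66, 64, 70]
t=10: [70, 71, 68, 71, 67, 65, 66, 68, 70, 65]
t=11: [65, 64, 66, 64, 68, 69, 68, 67, 65, 69]
t=12: [70, 70, 68, 70, 67, 66, 67, 68, 69, 66]
t=13: [65, 65, 66, 65, 68, 68, 68, 67, 66, 68]
t=14: [69, 70, 68, 69, 67, 67, 67, 68, 69, 67]
t=15: [66, 65, 67, 65, 67, 68, 67, 67, 66, 68]
t=16: [69, 69, 68, 69, 67, 67, 67, 68, 69, 67]
t=17: [66, 66, 67, 66, 67, 68, 67, 67, 66, 68]
t=18: [68, 69, 68, 69, 67, 67, 67, 68, 68, 67]
t=19: [66, 66, 67, 66, 67, 68, 67, 67, 66, 68]

Answer: [68, 69, 68, 69, 67, 67, 67, 68, 68, 67]
Key observation: The state at step 17, [66, 66, 67, 66, 67, 68, 67, 67, 66, 68], reappears at step 19: the system is in a cycle of period 2 from step 17 on.  Therefore the state at step 1058 equals the state at step 17 + ((1058 - 17) mod 2) = 18, which is [68, 69, 68, 69, 67, 67, 67, 68, 68, 67].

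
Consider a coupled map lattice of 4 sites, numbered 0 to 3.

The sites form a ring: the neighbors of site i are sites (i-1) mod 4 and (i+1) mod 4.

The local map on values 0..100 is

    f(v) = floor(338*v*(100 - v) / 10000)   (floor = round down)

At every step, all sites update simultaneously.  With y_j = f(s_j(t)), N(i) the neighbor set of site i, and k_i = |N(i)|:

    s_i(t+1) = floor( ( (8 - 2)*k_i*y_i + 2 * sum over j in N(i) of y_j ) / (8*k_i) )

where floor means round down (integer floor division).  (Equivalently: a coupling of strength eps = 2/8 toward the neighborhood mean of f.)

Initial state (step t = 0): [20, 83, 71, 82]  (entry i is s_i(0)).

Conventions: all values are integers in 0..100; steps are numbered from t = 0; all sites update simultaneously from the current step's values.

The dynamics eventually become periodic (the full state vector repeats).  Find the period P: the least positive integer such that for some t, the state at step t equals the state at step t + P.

Answer: 4
Key observation: The state at step 6, [83, 83, 83, 83], reappears at step 10 — and no state repeats earlier — so the cycle the system enters has period 4.

Derivation:
t=0: [20, 83, 71, 82]
t=1: [52, 50, 63, 52]
t=2: [84, 83, 79, 83]
t=3: [45, 47, 53, 47]
t=4: [83, 83, 84, 83]
t=5: [47, 46, 45, 46]
t=6: [83, 83, 83, 83]
t=7: [47, 47, 47, 47]
t=8: [84, 84, 84, 84]
t=9: [45, 45, 45, 45]
t=10: [83, 83, 83, 83]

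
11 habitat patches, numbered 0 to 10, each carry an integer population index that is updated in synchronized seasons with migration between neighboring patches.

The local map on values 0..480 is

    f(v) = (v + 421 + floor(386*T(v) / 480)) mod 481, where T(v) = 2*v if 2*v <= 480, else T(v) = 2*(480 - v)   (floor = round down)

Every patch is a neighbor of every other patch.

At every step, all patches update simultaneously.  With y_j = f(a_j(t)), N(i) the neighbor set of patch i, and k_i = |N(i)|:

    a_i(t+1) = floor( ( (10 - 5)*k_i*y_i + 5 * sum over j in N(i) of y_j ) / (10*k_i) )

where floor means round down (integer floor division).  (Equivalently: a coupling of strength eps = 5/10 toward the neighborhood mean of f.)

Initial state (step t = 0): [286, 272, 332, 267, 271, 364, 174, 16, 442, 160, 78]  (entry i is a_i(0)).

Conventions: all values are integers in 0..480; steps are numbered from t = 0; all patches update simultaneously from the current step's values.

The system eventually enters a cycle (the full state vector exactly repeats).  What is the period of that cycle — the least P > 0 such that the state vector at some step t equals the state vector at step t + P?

Answer: 2
Key observation: The state at step 32, [443, 443, 443, 443, 443, 443, 443, 443, 443, 443, 443], reappears at step 34 — and no state repeats earlier — so the cycle the system enters has period 2.

Derivation:
t=0: [286, 272, 332, 267, 271, 364, 174, 16, 442, 160, 78]
t=1: [130, 133, 117, 135, 134, 108, 281, 312, 303, 265, 168]
t=2: [235, 239, 220, 241, 240, 209, 137, 128, 131, 141, 280]
t=3: [110, 115, 93, 116, 117, 80, 212, 201, 205, 216, 105]
t=4: [225, 230, 205, 232, 233, 189, 128, 332, 336, 133, 219]
t=5: [109, 115, 302, 117, 118, 283, 212, 102, 100, 217, 102]
t=6: [186, 192, 106, 195, 196, 111, 90, 178, 175, 96, 178]
t=7: [380, 386, 286, 390, 391, 291, 267, 370, 367, 274, 370]
t=8: [324, 322, 133, 321, 321, 132, 138, 110, 111, 137, 110]
t=9: [114, 115, 227, 115, 115, 227, 233, 200, 202, 232, 200]
t=10: [235, 236, 151, 236, 236, 151, 158, 336, 338, 157, 336]
t=11: [118, 120, 236, 120, 120, 236, 245, 98, 98, 243, 98]
t=12: [206, 209, 128, 209, 209, 128, 131, 182, 182, 132, 182]
t=13: [356, 143, 264, 143, 143, 264, 268, 328, 328, 269, 328]
t=14: [72, 206, 97, 206, 206, 97, 96, 79, 79, 96, 79]
t=15: [195, 352, 224, 352, 352, 224, 223, 203, 203, 223, 203]
t=16: [305, 110, 122, 110, 110, 122, 121, 314, 314, 121, 314]
t=17: [113, 195, 209, 195, 195, 209, 208, 110, 110, 208, 110]
t=18: [218, 314, 115, 314, 314, 115, 113, 215, 215, 113, 215]
t=19: [69, 74, 164, 74, 74, 164, 162, 65, 65, 162, 65]
t=20: [168, 175, 280, 175, 175, 280, 278, 164, 164, 278, 164]
t=21: [315, 323, 172, 323, 323, 172, 172, 310, 310, 172, 310]
t=22: [108, 106, 265, 106, 106, 265, 265, 109, 109, 265, 109]
t=23: [190, 188, 121, 188, 188, 121, 121, 191, 191, 121, 191]
t=24: [398, 396, 317, 396, 396, 317, 317, 400, 400, 317, 400]
t=25: [382, 383, 189, 383, 383, 189, 189, 382, 382, 189, 382]
t=26: [469, 469, 448, 469, 469, 448, 448, 469, 469, 448, 469]
t=27: [428, 428, 434, 428, 428, 434, 434, 428, 428, 434, 428]
t=28: [450, 450, 448, 450, 450, 448, 448, 450, 450, 448, 450]
t=29: [438, 438, 438, 438, 438, 438, 438, 438, 438, 438, 438]
t=30: [445, 445, 445, 445, 445, 445, 445, 445, 445, 445, 445]
t=31: [441, 441, 441, 441, 441, 441, 441, 441, 441, 441, 441]
t=32: [443, 443, 443, 443, 443, 443, 443, 443, 443, 443, 443]
t=33: [442, 442, 442, 442, 442, 442, 442, 442, 442, 442, 442]
t=34: [443, 443, 443, 443, 443, 443, 443, 443, 443, 443, 443]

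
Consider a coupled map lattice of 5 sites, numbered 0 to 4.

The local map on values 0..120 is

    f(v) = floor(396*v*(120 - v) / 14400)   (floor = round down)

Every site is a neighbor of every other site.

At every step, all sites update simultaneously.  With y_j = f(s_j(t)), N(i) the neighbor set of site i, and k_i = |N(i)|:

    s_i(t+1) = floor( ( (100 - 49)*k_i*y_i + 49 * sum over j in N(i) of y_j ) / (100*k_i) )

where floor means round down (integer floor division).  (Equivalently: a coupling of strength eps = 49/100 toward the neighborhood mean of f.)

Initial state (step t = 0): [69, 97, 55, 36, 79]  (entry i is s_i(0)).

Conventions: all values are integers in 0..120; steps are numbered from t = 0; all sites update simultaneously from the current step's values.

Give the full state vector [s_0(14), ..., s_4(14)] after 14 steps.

Simulating step by step:
t=0: [69, 97, 55, 36, 79]
t=1: [89, 75, 90, 84, 86]
t=2: [78, 85, 78, 81, 80]
t=3: [88, 84, 88, 86, 87]
t=4: [78, 80, 78, 79, 78]
t=5: [89, 88, 89, 89, 89]
t=6: [75, 76, 75, 75, 75]
t=7: [91, 91, 91, 91, 91]
t=8: [72, 72, 72, 72, 72]
t=9: [95, 95, 95, 95, 95]
t=10: [65, 65, 65, 65, 65]
t=11: [98, 98, 98, 98, 98]
t=12: [59, 59, 59, 59, 59]
t=13: [98, 98, 98, 98, 98]
t=14: [59, 59, 59, 59, 59]

Answer: [59, 59, 59, 59, 59]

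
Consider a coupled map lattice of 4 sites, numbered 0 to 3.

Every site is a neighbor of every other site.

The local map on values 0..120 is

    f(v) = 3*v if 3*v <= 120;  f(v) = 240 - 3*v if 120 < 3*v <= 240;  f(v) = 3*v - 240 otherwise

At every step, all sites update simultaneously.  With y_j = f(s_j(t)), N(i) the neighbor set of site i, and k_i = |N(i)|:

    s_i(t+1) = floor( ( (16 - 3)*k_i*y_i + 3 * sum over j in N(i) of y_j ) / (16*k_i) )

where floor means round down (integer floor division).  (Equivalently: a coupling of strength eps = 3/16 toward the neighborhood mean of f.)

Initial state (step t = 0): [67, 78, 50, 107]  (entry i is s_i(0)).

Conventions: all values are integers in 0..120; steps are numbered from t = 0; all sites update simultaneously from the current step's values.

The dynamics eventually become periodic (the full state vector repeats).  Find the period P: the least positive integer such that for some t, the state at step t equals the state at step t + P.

Answer: 14
Key observation: The state at step 43, [76, 56, 76, 76], reappears at step 57 — and no state repeats earlier — so the cycle the system enters has period 14.

Derivation:
t=0: [67, 78, 50, 107]
t=1: [42, 18, 81, 74]
t=2: [97, 52, 14, 25]
t=3: [54, 78, 47, 72]
t=4: [71, 17, 87, 30]
t=5: [32, 50, 27, 79]
t=6: [88, 84, 77, 19]
t=7: [24, 15, 13, 49]
t=8: [69, 49, 44, 85]
t=9: [40, 85, 96, 26]
t=10: [106, 27, 52, 74]
t=11: [74, 77, 79, 29]
t=12: [20, 14, 9, 72]
t=13: [54, 41, 29, 27]
t=14: [81, 110, 87, 83]
t=15: [9, 75, 23, 14]
t=16: [29, 20, 61, 41]
t=17: [85, 65, 62, 107]
t=18: [23, 45, 52, 72]
t=19: [69, 96, 80, 35]
t=20: [36, 47, 11, 90]
t=21: [97, 91, 41, 39]
t=22: [58, 44, 107, 107]
t=23: [70, 102, 81, 81]
t=24: [28, 55, 8, 8]
t=25: [75, 69, 30, 30]
t=26: [25, 39, 81, 81]
t=27: [68, 100, 14, 14]
t=28: [38, 56, 42, 42]
t=29: [111, 79, 111, 111]
t=30: [87, 19, 87, 87]
t=31: [23, 50, 23, 23]
t=32: [70, 86, 70, 70]
t=33: [29, 20, 29, 29]
t=34: [85, 65, 85, 85]
t=35: [16, 39, 16, 16]
t=36: [52, 104, 52, 52]
t=37: [83, 74, 83, 83]
t=38: [9, 16, 9, 9]
t=39: [28, 44, 28, 28]
t=40: [85, 103, 85, 85]
t=41: [18, 58, 18, 18]
t=42: [54, 63, 54, 54]
t=43: [76, 56, 76, 76]
t=44: [15, 60, 15, 15]
t=45: [45, 57, 45, 45]
t=46: [102, 75, 102, 102]
t=47: [62, 24, 62, 62]
t=48: [55, 68, 55, 55]
t=49: [72, 43, 72, 72]
t=50: [29, 94, 29, 29]
t=51: [84, 50, 84, 84]
t=52: [16, 75, 16, 16]
t=53: [45, 21, 45, 45]
t=54: [102, 70, 102, 102]
t=55: [63, 36, 63, 63]
t=56: [54, 97, 54, 54]
t=57: [76, 56, 76, 76]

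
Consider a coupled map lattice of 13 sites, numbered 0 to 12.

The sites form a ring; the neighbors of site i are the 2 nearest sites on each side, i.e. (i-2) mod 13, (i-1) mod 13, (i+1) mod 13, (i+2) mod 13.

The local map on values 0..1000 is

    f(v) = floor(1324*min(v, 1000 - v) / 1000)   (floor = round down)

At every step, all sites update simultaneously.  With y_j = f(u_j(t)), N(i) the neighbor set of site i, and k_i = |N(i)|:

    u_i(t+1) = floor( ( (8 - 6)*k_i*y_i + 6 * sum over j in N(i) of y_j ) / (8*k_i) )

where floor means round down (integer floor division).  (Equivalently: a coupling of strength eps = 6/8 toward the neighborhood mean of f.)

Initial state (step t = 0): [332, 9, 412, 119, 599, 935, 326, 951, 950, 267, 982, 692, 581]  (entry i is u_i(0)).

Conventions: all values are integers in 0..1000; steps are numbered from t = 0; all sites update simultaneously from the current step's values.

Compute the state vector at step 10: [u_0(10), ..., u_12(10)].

Answer: [644, 640, 640, 644, 647, 649, 648, 646, 644, 646, 648, 649, 648]

Derivation:
t=0: [332, 9, 412, 119, 599, 935, 326, 951, 950, 267, 982, 692, 581]
t=1: [394, 320, 349, 259, 361, 243, 247, 191, 179, 193, 264, 358, 303]
t=2: [460, 429, 446, 401, 391, 342, 322, 276, 280, 309, 343, 404, 431]
t=3: [576, 572, 564, 531, 503, 457, 426, 401, 402, 425, 466, 516, 548]
t=4: [586, 583, 595, 606, 608, 596, 576, 556, 559, 575, 591, 598, 596]
t=5: [540, 539, 535, 531, 533, 543, 557, 566, 567, 561, 549, 542, 540]
t=6: [609, 612, 614, 614, 609, 600, 590, 583, 581, 585, 593, 600, 606]
t=7: [518, 514, 513, 515, 521, 530, 539, 545, 547, 544, 538, 530, 523]
t=8: [635, 639, 640, 637, 630, 622, 613, 606, 604, 607, 613, 621, 629]
t=9: [485, 481, 480, 484, 491, 500, 509, 515, 518, 515, 509, 501, 492]
t=10: [644, 640, 640, 644, 647, 649, 648, 646, 644, 646, 648, 649, 648]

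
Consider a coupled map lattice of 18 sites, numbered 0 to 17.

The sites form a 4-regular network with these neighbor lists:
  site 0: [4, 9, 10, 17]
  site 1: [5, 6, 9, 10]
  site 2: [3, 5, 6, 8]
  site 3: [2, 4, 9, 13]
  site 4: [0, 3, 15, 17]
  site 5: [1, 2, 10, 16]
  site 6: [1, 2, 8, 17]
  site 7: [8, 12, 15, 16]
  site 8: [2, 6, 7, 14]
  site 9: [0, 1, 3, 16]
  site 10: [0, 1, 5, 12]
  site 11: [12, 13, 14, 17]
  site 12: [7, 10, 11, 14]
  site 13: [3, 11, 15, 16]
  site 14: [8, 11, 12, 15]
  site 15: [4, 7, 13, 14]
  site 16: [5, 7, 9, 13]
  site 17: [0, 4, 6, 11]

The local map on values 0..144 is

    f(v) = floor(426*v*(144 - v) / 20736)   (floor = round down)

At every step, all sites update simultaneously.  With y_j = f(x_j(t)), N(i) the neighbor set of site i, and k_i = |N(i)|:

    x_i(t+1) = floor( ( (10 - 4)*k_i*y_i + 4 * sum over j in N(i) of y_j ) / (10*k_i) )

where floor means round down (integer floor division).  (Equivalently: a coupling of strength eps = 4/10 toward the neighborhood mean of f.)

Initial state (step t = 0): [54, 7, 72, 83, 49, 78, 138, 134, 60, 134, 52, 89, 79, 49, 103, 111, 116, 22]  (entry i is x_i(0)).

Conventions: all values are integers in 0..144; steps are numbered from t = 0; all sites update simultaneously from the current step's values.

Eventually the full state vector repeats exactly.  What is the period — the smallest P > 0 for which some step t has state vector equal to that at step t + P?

Simulating step by step:
t=0: [54, 7, 72, 83, 49, 78, 138, 134, 60, 134, 52, 89, 79, 49, 103, 111, 116, 22]
t=1: [86, 36, 96, 94, 90, 91, 38, 51, 85, 45, 91, 94, 94, 91, 89, 75, 65, 64]
t=2: [100, 84, 94, 95, 100, 97, 87, 99, 99, 92, 97, 97, 96, 99, 100, 103, 101, 100]
t=3: [91, 100, 95, 94, 90, 93, 98, 90, 92, 96, 93, 92, 93, 90, 90, 87, 90, 91]
t=4: [98, 92, 95, 96, 98, 96, 93, 98, 97, 94, 96, 98, 97, 98, 98, 100, 98, 98]
t=5: [92, 96, 94, 93, 92, 94, 96, 92, 93, 95, 94, 92, 92, 92, 92, 90, 92, 92]
t=6: [97, 94, 96, 96, 98, 96, 94, 98, 96, 95, 96, 98, 97, 98, 98, 98, 97, 97]
t=7: [93, 95, 94, 93, 92, 94, 95, 92, 93, 94, 94, 92, 92, 92, 92, 92, 93, 93]
t=8: [96, 95, 96, 97, 97, 96, 95, 97, 96, 96, 96, 97, 97, 97, 97, 98, 97, 97]
t=9: [93, 94, 94, 93, 93, 94, 94, 93, 93, 93, 94, 93, 93, 92, 93, 92, 93, 93]
t=10: [96, 96, 96, 97, 97, 96, 96, 97, 96, 96, 96, 97, 96, 97, 97, 97, 97, 96]
t=11: [93, 94, 93, 93, 93, 93, 94, 93, 93, 93, 94, 93, 93, 93, 93, 93, 93, 93]
t=12: [96, 96, 96, 97, 97, 96, 96, 97, 96, 96, 96, 97, 96, 97, 97, 97, 97, 96]

Answer: 2
Key observation: The state at step 10, [96, 96, 96, 97, 97, 96, 96, 97, 96, 96, 96, 97, 96, 97, 97, 97, 97, 96], reappears at step 12 — and no state repeats earlier — so the cycle the system enters has period 2.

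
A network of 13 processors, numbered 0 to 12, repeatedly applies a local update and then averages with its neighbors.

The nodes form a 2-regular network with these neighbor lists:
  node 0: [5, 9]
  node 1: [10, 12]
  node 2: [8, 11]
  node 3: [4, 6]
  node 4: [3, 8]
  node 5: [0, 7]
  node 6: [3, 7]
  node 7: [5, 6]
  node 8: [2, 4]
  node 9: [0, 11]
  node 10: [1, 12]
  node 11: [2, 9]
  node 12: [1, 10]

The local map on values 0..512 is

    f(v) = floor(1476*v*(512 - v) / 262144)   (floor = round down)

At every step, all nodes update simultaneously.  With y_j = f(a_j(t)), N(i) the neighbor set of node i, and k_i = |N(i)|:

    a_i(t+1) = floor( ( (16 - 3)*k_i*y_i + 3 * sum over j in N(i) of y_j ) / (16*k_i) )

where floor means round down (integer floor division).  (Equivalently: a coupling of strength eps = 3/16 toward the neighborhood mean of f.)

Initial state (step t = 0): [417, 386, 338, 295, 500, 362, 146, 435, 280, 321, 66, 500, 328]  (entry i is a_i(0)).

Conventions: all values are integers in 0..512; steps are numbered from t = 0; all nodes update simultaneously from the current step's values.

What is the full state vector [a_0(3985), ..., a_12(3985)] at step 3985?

Answer: [332, 332, 334, 334, 334, 332, 333, 332, 335, 333, 332, 334, 332]
Key observation: The state at step 16, [335, 336, 333, 334, 333, 336, 335, 335, 333, 335, 336, 334, 336], reappears at step 18: the system is in a cycle of period 2 from step 16 on.  Therefore the state at step 3985 equals the state at step 16 + ((3985 - 16) mod 2) = 17, which is [332, 332, 334, 334, 334, 332, 333, 332, 335, 333, 332, 334, 332].

Derivation:
t=0: [417, 386, 338, 295, 500, 362, 146, 435, 280, 321, 66, 500, 328]
t=1: [242, 269, 306, 323, 94, 286, 295, 209, 330, 304, 191, 90, 316]
t=2: [365, 363, 339, 333, 243, 362, 358, 357, 328, 343, 347, 239, 349]
t=3: [304, 307, 334, 335, 362, 305, 312, 310, 340, 327, 320, 359, 318]
t=4: [354, 352, 331, 332, 309, 354, 349, 352, 327, 338, 346, 314, 347]
t=5: [315, 318, 338, 336, 350, 314, 321, 317, 340, 331, 322, 347, 321]
t=6: [347, 346, 329, 332, 321, 349, 344, 347, 328, 336, 344, 324, 345]
t=7: [322, 323, 338, 335, 343, 320, 325, 322, 339, 332, 324, 340, 324]
t=8: [343, 342, 330, 333, 327, 344, 341, 343, 329, 336, 342, 329, 342]
t=9: [326, 327, 338, 334, 339, 325, 328, 326, 338, 332, 327, 337, 327]
t=10: [340, 340, 331, 334, 330, 341, 338, 340, 330, 336, 340, 332, 340]
t=11: [329, 329, 337, 334, 337, 328, 331, 329, 337, 332, 329, 335, 329]
t=12: [337, 338, 332, 334, 332, 338, 336, 338, 332, 335, 338, 333, 338]
t=13: [332, 331, 335, 334, 335, 331, 332, 331, 336, 333, 331, 334, 331]
t=14: [336, 337, 333, 334, 333, 336, 335, 336, 332, 335, 337, 334, 337]
t=15: [332, 332, 335, 334, 335, 332, 333, 332, 335, 333, 332, 334, 332]
t=16: [335, 336, 333, 334, 333, 336, 335, 335, 333, 335, 336, 334, 336]
t=17: [332, 332, 334, 334, 334, 332, 333, 332, 335, 333, 332, 334, 332]
t=18: [335, 336, 333, 334, 333, 336, 335, 335, 333, 335, 336, 334, 336]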